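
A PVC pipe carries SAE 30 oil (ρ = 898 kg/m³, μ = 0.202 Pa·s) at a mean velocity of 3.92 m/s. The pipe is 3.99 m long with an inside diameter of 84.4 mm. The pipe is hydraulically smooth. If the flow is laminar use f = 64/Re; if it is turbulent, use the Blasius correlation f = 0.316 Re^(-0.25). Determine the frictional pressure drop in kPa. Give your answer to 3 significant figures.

Reynolds number Re = ρVD/μ = 898 · 3.92 · 0.0844 / 0.202 = 1471.
Re < 2300 → laminar flow, so f = 64/Re = 64/1471 = 0.04351 (the turbulent correlation is not needed).
Darcy-Weisbach: ΔP = f(L/D)(ρV²/2) = 0.04351·(3.99/0.0844)·(898·3.92²/2) = 0.04351·47.27·6900 = 1.419e+04 Pa.
ΔP = 1.419e+04 Pa = 14.2 kPa.

ΔP ≈ 14.2 kPa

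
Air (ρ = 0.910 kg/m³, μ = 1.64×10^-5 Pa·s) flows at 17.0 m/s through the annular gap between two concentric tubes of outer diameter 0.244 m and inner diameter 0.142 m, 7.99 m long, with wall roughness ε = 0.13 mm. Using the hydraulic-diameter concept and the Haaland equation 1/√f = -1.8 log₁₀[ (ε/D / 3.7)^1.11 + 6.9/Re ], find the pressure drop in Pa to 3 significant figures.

ΔP ≈ 236 Pa

Hydraulic diameter D_h = 4A/P = D_o - D_i = 0.244 - 0.142 = 0.102 m.
Re = ρVD_h/μ = 0.91·17·0.102/1.64e-05 = 9.622e+04.
ε/D_h = 0.00013/0.102 = 0.00127; Haaland gives 1/√f = -1.8 log₁₀[0.000143+7.17e-05] = 6.602, so f = 0.02295.
ΔP = f(L/D_h)(ρV²/2) = 0.02295·7.99/0.102·131.5 = 236.4 Pa.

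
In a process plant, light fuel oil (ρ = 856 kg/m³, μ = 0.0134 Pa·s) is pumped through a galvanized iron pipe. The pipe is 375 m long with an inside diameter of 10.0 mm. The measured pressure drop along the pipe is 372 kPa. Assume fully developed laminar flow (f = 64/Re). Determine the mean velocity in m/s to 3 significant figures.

For laminar flow, f = 64/Re with Re = ρVD/μ, so Darcy-Weisbach reduces to ΔP = 32μLV/D². Solving for V: V = ΔP·D²/(32μL) = 3.72e+05·(0.01)²/(32·0.0134·375) = 0.2313 m/s.
Check: Re = ρVD/μ = 856·0.2313·0.01/0.0134 = 147.8 < 2300, so the laminar assumption holds.

V ≈ 0.231 m/s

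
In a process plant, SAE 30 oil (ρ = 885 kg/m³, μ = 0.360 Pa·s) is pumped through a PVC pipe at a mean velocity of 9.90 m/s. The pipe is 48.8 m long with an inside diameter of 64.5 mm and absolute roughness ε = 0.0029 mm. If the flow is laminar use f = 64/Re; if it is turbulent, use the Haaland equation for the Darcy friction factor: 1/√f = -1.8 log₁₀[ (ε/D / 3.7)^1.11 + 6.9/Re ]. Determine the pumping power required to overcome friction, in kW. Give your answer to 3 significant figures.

Reynolds number Re = ρVD/μ = 885 · 9.9 · 0.0645 / 0.36 = 1570.
Re < 2300 → laminar flow, so f = 64/Re = 64/1570 = 0.04077 (the turbulent correlation is not needed).
Darcy-Weisbach: ΔP = f(L/D)(ρV²/2) = 0.04077·(48.8/0.0645)·(885·9.9²/2) = 0.04077·756.6·4.337e+04 = 1.338e+06 Pa.
Q = V·A = 9.9·0.003267 = 0.03235 m³/s.
Pumping power P = QΔP = 0.03235·1.338e+06 = 43270 W = 43.3 kW.

P ≈ 43.3 kW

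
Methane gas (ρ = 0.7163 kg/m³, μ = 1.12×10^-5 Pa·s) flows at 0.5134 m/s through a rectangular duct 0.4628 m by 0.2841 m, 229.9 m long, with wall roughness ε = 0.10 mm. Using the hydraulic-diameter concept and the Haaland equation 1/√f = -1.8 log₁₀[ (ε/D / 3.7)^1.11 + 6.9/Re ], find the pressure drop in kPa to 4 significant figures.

ΔP ≈ 0.001852 kPa

Hydraulic diameter D_h = 4A/P = 4·(0.4628·0.2841)/(2·(0.4628+0.2841)) = 0.5259/1.494 = 0.3521 m.
Re = ρVD_h/μ = 0.7163·0.5134·0.3521/1.12e-05 = 1.156e+04.
ε/D_h = 0.0001/0.3521 = 0.000284; Haaland gives 1/√f = -1.8 log₁₀[2.71e-05+0.000597] = 5.769, so f = 0.03005.
ΔP = f(L/D_h)(ρV²/2) = 0.03005·229.9/0.3521·0.0944 = 1.852 Pa.
ΔP = 0.001852 kPa.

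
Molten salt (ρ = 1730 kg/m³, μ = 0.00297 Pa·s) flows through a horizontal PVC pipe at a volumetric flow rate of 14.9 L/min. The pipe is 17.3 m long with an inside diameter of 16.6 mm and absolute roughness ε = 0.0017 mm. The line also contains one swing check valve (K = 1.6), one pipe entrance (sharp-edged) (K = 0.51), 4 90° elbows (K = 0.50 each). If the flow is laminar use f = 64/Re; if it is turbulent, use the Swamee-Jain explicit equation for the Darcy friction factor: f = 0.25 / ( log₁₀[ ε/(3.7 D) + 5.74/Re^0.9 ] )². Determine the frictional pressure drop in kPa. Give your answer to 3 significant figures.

Q = 14.9 L/min = 14.9/60000 = 0.0002483 m³/s.
Cross-sectional area A = πD²/4 = π(0.0166)²/4 = 0.0002164 m²; mean velocity V = Q/A = 0.0002483/0.0002164 = 1.147 m/s.
Reynolds number Re = ρVD/μ = 1730 · 1.147 · 0.0166 / 0.00297 = 1.109e+04.
Re > 4000 → turbulent. Relative roughness ε/D = 1.7e-06/0.0166 = 0.000102. Swamee-Jain: f = 0.25/(log₁₀[0.000102/3.7 + 5.74/1.109e+04^0.9])² = 0.25/(log₁₀[2.77e-05 + 0.00131])² = 0.25/(-2.873)² = 0.0303.
Total minor-loss coefficient ΣK = 1·1.6 + 1·0.51 + 4·0.5 = 4.11.
ΔP = [f·L/D + ΣK]·(ρV²/2) = [0.0303·17.3/0.0166 + 4.11]·(1730·1.147²/2) = [31.57 + 4.11]·1139 = 4.064e+04 Pa.
ΔP = 4.064e+04 Pa = 40.6 kPa.

ΔP ≈ 40.6 kPa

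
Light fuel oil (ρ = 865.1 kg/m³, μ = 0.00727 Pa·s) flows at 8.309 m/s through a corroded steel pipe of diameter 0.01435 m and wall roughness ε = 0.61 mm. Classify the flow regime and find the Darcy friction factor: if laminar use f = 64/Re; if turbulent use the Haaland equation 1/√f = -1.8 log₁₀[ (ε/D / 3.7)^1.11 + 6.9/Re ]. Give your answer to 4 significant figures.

f ≈ 0.06841

Re = ρVD/μ = 865.1·8.309·0.01435/0.00727 = 1.419e+04.
Re > 4000 → turbulent. ε/D = 0.00061/0.01435 = 0.0425; Haaland: 1/√f = -1.8 log₁₀[0.00703 + 0.000486] = 3.823, so f = 0.06841.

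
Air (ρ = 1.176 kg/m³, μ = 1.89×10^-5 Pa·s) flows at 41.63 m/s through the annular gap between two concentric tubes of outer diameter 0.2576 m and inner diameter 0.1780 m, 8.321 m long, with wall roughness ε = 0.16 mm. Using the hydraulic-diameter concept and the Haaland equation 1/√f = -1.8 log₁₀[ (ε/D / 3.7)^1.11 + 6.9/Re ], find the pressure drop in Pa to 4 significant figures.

ΔP ≈ 2584 Pa

Hydraulic diameter D_h = 4A/P = D_o - D_i = 0.2576 - 0.178 = 0.0796 m.
Re = ρVD_h/μ = 1.176·41.63·0.0796/1.89e-05 = 2.062e+05.
ε/D_h = 0.00016/0.0796 = 0.00201; Haaland gives 1/√f = -1.8 log₁₀[0.000238+3.35e-05] = 6.42, so f = 0.02426.
ΔP = f(L/D_h)(ρV²/2) = 0.02426·8.321/0.0796·1019 = 2584 Pa.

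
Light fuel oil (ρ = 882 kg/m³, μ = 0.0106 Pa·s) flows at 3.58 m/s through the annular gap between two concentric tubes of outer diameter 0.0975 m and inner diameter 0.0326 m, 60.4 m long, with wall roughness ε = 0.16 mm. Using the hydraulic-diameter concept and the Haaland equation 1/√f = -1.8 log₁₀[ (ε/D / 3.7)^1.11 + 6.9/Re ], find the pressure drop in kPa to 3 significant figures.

Hydraulic diameter D_h = 4A/P = D_o - D_i = 0.0975 - 0.0326 = 0.0649 m.
Re = ρVD_h/μ = 882·3.58·0.0649/0.0106 = 1.933e+04.
ε/D_h = 0.00016/0.0649 = 0.00247; Haaland gives 1/√f = -1.8 log₁₀[0.000298+0.000357] = 5.731, so f = 0.03045.
ΔP = f(L/D_h)(ρV²/2) = 0.03045·60.4/0.0649·5652 = 1.602e+05 Pa.
ΔP = 160 kPa.

ΔP ≈ 160 kPa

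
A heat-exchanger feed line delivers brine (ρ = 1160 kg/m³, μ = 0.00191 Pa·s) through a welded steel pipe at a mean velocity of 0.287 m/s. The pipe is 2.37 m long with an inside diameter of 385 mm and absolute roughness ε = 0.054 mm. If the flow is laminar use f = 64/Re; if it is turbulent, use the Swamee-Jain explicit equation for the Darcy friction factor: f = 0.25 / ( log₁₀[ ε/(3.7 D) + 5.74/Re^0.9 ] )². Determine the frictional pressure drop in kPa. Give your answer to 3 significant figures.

ΔP ≈ 0.00591 kPa

Reynolds number Re = ρVD/μ = 1160 · 0.287 · 0.385 / 0.00191 = 6.711e+04.
Re > 4000 → turbulent. Relative roughness ε/D = 5.4e-05/0.385 = 0.00014. Swamee-Jain: f = 0.25/(log₁₀[0.00014/3.7 + 5.74/6.711e+04^0.9])² = 0.25/(log₁₀[3.79e-05 + 0.00026])² = 0.25/(-3.526)² = 0.02011.
Darcy-Weisbach: ΔP = f(L/D)(ρV²/2) = 0.02011·(2.37/0.385)·(1160·0.287²/2) = 0.02011·6.156·47.77 = 5.913 Pa.
ΔP = 5.913 Pa = 0.00591 kPa.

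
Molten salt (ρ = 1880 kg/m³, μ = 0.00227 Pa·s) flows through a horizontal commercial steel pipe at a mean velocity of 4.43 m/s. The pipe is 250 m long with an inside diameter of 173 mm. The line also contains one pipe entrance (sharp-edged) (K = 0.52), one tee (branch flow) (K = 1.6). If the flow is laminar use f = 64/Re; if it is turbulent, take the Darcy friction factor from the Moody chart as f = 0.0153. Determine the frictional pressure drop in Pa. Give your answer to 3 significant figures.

ΔP ≈ 447000 Pa

Reynolds number Re = ρVD/μ = 1880 · 4.43 · 0.173 / 0.00227 = 6.347e+05.
Re > 4000 → turbulent; use the Moody-chart value f = 0.0153.
Total minor-loss coefficient ΣK = 1·0.52 + 1·1.6 = 2.12.
ΔP = [f·L/D + ΣK]·(ρV²/2) = [0.0153·250/0.173 + 2.12]·(1880·4.43²/2) = [22.11 + 2.12]·1.845e+04 = 4.47e+05 Pa.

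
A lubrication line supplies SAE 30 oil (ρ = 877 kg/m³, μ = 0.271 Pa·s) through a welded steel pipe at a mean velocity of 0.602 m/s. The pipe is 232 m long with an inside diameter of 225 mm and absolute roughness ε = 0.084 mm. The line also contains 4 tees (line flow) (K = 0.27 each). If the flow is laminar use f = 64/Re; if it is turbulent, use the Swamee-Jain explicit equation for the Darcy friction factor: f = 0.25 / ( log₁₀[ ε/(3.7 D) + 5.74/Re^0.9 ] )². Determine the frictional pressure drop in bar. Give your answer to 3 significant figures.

ΔP ≈ 0.241 bar

Reynolds number Re = ρVD/μ = 877 · 0.602 · 0.225 / 0.271 = 438.3.
Re < 2300 → laminar flow, so f = 64/Re = 64/438.3 = 0.146 (the turbulent correlation is not needed).
Total minor-loss coefficient ΣK = 4·0.27 = 1.08.
ΔP = [f·L/D + ΣK]·(ρV²/2) = [0.146·232/0.225 + 1.08]·(877·0.602²/2) = [150.5 + 1.08]·158.9 = 2.41e+04 Pa.
ΔP = 2.41e+04 Pa = 0.241 bar.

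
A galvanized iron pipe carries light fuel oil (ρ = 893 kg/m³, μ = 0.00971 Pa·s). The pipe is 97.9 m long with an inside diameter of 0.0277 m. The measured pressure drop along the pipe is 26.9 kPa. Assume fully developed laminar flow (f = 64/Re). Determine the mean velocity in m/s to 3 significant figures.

V ≈ 0.679 m/s

For laminar flow, f = 64/Re with Re = ρVD/μ, so Darcy-Weisbach reduces to ΔP = 32μLV/D². Solving for V: V = ΔP·D²/(32μL) = 2.69e+04·(0.0277)²/(32·0.00971·97.9) = 0.6785 m/s.
Check: Re = ρVD/μ = 893·0.6785·0.0277/0.00971 = 1729 < 2300, so the laminar assumption holds.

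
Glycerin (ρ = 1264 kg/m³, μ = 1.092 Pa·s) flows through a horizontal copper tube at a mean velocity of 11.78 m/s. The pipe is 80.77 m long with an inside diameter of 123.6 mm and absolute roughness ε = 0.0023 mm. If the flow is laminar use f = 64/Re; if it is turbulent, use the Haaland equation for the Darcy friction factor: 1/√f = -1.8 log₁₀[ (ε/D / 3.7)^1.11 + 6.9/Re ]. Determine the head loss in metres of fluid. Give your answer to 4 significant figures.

Reynolds number Re = ρVD/μ = 1264 · 11.78 · 0.1236 / 1.09 = 1685.
Re < 2300 → laminar flow, so f = 64/Re = 64/1685 = 0.03797 (the turbulent correlation is not needed).
Darcy-Weisbach: ΔP = f(L/D)(ρV²/2) = 0.03797·(80.77/0.1236)·(1264·11.78²/2) = 0.03797·653.5·8.77e+04 = 2.176e+06 Pa.
Head loss h_f = ΔP/(ρg) = 2.176e+06/(1264·9.81) = 175.5 m.

h_f ≈ 175.5 m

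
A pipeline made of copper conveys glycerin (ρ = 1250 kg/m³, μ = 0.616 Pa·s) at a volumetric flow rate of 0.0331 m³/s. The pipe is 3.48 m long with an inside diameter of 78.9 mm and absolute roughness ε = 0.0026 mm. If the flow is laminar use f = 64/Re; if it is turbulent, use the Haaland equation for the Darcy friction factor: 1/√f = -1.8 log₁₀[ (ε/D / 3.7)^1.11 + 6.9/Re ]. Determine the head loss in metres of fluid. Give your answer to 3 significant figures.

Cross-sectional area A = πD²/4 = π(0.0789)²/4 = 0.004889 m²; mean velocity V = Q/A = 0.0331/0.004889 = 6.77 m/s.
Reynolds number Re = ρVD/μ = 1250 · 6.77 · 0.0789 / 0.616 = 1084.
Re < 2300 → laminar flow, so f = 64/Re = 64/1084 = 0.05905 (the turbulent correlation is not needed).
Darcy-Weisbach: ΔP = f(L/D)(ρV²/2) = 0.05905·(3.48/0.0789)·(1250·6.77²/2) = 0.05905·44.11·2.864e+04 = 7.46e+04 Pa.
Head loss h_f = ΔP/(ρg) = 7.46e+04/(1250·9.81) = 6.08 m.

h_f ≈ 6.08 m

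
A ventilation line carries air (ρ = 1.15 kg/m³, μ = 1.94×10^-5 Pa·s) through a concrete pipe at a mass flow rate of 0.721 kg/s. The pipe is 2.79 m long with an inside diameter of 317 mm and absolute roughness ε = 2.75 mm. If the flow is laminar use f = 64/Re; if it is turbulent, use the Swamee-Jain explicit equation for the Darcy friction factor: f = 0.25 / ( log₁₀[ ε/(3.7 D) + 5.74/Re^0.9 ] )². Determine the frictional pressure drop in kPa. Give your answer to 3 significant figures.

A = πD²/4 = π(0.317)²/4 = 0.07892 m²; mean velocity V = ṁ/(ρA) = 0.721/(1.15 · 0.07892) = 7.944 m/s.
Reynolds number Re = ρVD/μ = 1.15 · 7.944 · 0.317 / 1.94e-05 = 1.493e+05.
Re > 4000 → turbulent. Relative roughness ε/D = 0.00275/0.317 = 0.00868. Swamee-Jain: f = 0.25/(log₁₀[0.00868/3.7 + 5.74/1.493e+05^0.9])² = 0.25/(log₁₀[0.00234 + 0.000127])² = 0.25/(-2.607)² = 0.03678.
Darcy-Weisbach: ΔP = f(L/D)(ρV²/2) = 0.03678·(2.79/0.317)·(1.15·7.944²/2) = 0.03678·8.801·36.28 = 11.75 Pa.
ΔP = 11.75 Pa = 0.0117 kPa.

ΔP ≈ 0.0117 kPa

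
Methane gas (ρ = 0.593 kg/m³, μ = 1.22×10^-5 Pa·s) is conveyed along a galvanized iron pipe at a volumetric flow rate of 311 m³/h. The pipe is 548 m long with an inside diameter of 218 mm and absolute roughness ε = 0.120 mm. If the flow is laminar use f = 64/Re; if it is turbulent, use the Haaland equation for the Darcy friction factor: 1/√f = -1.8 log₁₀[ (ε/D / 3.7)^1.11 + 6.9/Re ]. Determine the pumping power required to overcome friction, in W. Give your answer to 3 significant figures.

Q = 311 m³/h = 311/3600 = 0.08639 m³/s.
Cross-sectional area A = πD²/4 = π(0.218)²/4 = 0.03733 m²; mean velocity V = Q/A = 0.08639/0.03733 = 2.314 m/s.
Reynolds number Re = ρVD/μ = 0.593 · 2.314 · 0.218 / 1.22e-05 = 2.452e+04.
Re > 4000 → turbulent. Relative roughness ε/D = 0.00012/0.218 = 0.00055. Haaland: 1/√f = -1.8 log₁₀[(0.00055/3.7)^1.11 + 6.9/2.452e+04] = -1.8 log₁₀[5.64e-05 + 0.000281] = 6.248, so f = 0.02561.
Darcy-Weisbach: ΔP = f(L/D)(ρV²/2) = 0.02561·(548/0.218)·(0.593·2.314²/2) = 0.02561·2514·1.588 = 102.3 Pa.
Pumping power P = QΔP = 0.08639·102.3 = 8.834 W = 8.83 W.

P ≈ 8.83 W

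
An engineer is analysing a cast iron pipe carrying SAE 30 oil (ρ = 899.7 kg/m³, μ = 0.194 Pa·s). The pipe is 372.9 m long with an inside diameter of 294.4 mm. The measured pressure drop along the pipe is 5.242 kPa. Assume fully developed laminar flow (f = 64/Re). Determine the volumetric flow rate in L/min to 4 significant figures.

Q ≈ 801.6 L/min

For laminar flow, f = 64/Re with Re = ρVD/μ, so Darcy-Weisbach reduces to ΔP = 32μLV/D². Solving for V: V = ΔP·D²/(32μL) = 5242·(0.2944)²/(32·0.194·372.9) = 0.1963 m/s.
Check: Re = ρVD/μ = 899.7·0.1963·0.2944/0.194 = 268 < 2300, so the laminar assumption holds.
Q = V·A = 0.1963·(π/4·0.2944²) = 0.01336 m³/s = 801.6 L/min.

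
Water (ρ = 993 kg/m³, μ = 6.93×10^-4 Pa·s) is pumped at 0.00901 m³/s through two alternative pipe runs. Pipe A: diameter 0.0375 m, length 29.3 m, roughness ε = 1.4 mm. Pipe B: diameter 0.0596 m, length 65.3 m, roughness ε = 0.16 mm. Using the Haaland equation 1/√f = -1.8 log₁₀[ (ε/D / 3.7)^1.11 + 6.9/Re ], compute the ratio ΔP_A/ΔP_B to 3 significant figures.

Pipe A: V = Q/A = 0.00901/0.001104 = 8.158 m/s; Re = 4.383e+05; ε/D = 0.0373; Haaland → f = 0.06293; ΔP_A = f(L/D)(ρV²/2) = 1.625e+06 Pa.
Pipe B: V = Q/A = 0.00901/0.00279 = 3.23 m/s; Re = 2.758e+05; ε/D = 0.00268; Haaland → f = 0.02589; ΔP_B = f(L/D)(ρV²/2) = 1.469e+05 Pa.
ΔP_A/ΔP_B = 1.625e+06/1.469e+05 = 11.1.

ΔP_A/ΔP_B ≈ 11.1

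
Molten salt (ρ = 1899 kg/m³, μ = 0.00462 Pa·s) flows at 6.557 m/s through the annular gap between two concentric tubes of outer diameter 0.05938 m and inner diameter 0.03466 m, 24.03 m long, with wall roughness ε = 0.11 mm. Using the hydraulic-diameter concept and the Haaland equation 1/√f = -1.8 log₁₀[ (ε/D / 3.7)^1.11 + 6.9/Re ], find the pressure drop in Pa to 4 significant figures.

ΔP ≈ 1220000 Pa

Hydraulic diameter D_h = 4A/P = D_o - D_i = 0.05938 - 0.03466 = 0.02472 m.
Re = ρVD_h/μ = 1899·6.557·0.02472/0.00462 = 6.662e+04.
ε/D_h = 0.00011/0.02472 = 0.00445; Haaland gives 1/√f = -1.8 log₁₀[0.000574+0.000104] = 5.704, so f = 0.03073.
ΔP = f(L/D_h)(ρV²/2) = 0.03073·24.03/0.02472·4.082e+04 = 1.22e+06 Pa.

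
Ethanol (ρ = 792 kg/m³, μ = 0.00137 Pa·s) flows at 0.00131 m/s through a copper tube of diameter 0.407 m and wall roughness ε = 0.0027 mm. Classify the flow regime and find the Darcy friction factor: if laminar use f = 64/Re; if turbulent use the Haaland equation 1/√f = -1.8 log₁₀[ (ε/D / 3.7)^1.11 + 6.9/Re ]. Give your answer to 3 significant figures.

Re = ρVD/μ = 792·0.00131·0.407/0.00137 = 308.2.
Re < 2300 → laminar, so f = 64/Re = 0.2076 (roughness is irrelevant in laminar flow).

f ≈ 0.208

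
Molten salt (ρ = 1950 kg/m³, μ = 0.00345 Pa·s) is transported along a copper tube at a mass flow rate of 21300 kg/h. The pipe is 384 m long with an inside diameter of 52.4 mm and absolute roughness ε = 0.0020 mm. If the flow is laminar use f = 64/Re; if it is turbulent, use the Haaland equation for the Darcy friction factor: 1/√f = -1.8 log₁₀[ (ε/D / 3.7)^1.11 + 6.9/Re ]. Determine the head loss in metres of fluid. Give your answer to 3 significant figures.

h_f ≈ 16.0 m

ṁ = 21300 kg/h = 21300/3600 = 5.917 kg/s.
A = πD²/4 = π(0.0524)²/4 = 0.002157 m²; mean velocity V = ṁ/(ρA) = 5.917/(1950 · 0.002157) = 1.407 m/s.
Reynolds number Re = ρVD/μ = 1950 · 1.407 · 0.0524 / 0.00345 = 4.167e+04.
Re > 4000 → turbulent. Relative roughness ε/D = 2e-06/0.0524 = 3.82e-05. Haaland: 1/√f = -1.8 log₁₀[(3.82e-05/3.7)^1.11 + 6.9/4.167e+04] = -1.8 log₁₀[2.92e-06 + 0.000166] = 6.792, so f = 0.02168.
Darcy-Weisbach: ΔP = f(L/D)(ρV²/2) = 0.02168·(384/0.0524)·(1950·1.407²/2) = 0.02168·7328·1930 = 3.066e+05 Pa.
Head loss h_f = ΔP/(ρg) = 3.066e+05/(1950·9.81) = 16.0 m.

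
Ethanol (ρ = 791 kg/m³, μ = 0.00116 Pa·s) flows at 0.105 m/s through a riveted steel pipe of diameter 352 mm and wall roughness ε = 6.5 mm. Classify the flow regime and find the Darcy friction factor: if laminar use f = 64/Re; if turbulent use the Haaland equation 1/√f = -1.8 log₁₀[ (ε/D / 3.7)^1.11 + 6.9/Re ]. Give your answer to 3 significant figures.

Re = ρVD/μ = 791·0.105·0.352/0.00116 = 2.52e+04.
Re > 4000 → turbulent. ε/D = 0.0065/0.352 = 0.0185; Haaland: 1/√f = -1.8 log₁₀[0.00279 + 0.000274] = 4.526, so f = 0.04882.

f ≈ 0.0488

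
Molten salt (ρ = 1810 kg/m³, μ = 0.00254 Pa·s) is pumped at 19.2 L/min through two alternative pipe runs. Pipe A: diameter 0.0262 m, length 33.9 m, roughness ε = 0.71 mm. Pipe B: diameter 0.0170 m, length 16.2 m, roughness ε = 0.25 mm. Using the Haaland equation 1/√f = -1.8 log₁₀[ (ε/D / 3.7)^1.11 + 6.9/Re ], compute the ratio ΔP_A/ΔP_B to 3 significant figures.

Pipe A: V = Q/A = 0.00032/0.0005391 = 0.5936 m/s; Re = 1.108e+04; ε/D = 0.0271; Haaland → f = 0.05779; ΔP_A = f(L/D)(ρV²/2) = 2.384e+04 Pa.
Pipe B: V = Q/A = 0.00032/0.000227 = 1.41 m/s; Re = 1.708e+04; ε/D = 0.0147; Haaland → f = 0.04599; ΔP_B = f(L/D)(ρV²/2) = 7.884e+04 Pa.
ΔP_A/ΔP_B = 2.384e+04/7.884e+04 = 0.302.

ΔP_A/ΔP_B ≈ 0.302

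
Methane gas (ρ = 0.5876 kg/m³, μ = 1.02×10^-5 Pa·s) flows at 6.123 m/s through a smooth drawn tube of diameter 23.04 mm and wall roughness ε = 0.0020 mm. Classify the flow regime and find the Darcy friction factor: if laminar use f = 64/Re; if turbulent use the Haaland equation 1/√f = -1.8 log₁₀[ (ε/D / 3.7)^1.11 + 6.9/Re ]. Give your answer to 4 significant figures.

Re = ρVD/μ = 0.5876·6.123·0.02304/1.02e-05 = 8127.
Re > 4000 → turbulent. ε/D = 2e-06/0.02304 = 8.68e-05; Haaland: 1/√f = -1.8 log₁₀[7.26e-06 + 0.000849] = 5.521, so f = 0.0328.

f ≈ 0.03280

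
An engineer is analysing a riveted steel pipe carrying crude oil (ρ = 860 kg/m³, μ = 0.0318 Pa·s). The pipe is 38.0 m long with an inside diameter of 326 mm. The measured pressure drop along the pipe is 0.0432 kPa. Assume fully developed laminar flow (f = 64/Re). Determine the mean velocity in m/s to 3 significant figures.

V ≈ 0.119 m/s

For laminar flow, f = 64/Re with Re = ρVD/μ, so Darcy-Weisbach reduces to ΔP = 32μLV/D². Solving for V: V = ΔP·D²/(32μL) = 43.2·(0.326)²/(32·0.0318·38) = 0.1187 m/s.
Check: Re = ρVD/μ = 860·0.1187·0.326/0.0318 = 1047 < 2300, so the laminar assumption holds.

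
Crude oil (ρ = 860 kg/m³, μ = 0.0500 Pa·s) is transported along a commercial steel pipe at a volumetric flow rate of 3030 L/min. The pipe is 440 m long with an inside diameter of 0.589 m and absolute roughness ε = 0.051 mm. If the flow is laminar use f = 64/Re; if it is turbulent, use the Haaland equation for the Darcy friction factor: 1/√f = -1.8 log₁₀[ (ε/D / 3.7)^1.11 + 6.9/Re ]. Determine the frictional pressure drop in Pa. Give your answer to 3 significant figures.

ΔP ≈ 376 Pa

Q = 3030 L/min = 3030/60000 = 0.0505 m³/s.
Cross-sectional area A = πD²/4 = π(0.589)²/4 = 0.2725 m²; mean velocity V = Q/A = 0.0505/0.2725 = 0.1853 m/s.
Reynolds number Re = ρVD/μ = 860 · 0.1853 · 0.589 / 0.05 = 1878.
Re < 2300 → laminar flow, so f = 64/Re = 64/1878 = 0.03409 (the turbulent correlation is not needed).
Darcy-Weisbach: ΔP = f(L/D)(ρV²/2) = 0.03409·(440/0.589)·(860·0.1853²/2) = 0.03409·747·14.77 = 376.1 Pa.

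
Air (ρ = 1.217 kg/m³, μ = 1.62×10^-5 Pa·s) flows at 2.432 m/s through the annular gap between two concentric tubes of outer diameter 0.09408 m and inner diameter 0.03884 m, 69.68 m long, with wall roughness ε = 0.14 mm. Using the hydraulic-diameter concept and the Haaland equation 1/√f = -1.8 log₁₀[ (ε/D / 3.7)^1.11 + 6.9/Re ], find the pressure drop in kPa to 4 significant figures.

ΔP ≈ 0.1553 kPa

Hydraulic diameter D_h = 4A/P = D_o - D_i = 0.09408 - 0.03884 = 0.05524 m.
Re = ρVD_h/μ = 1.217·2.432·0.05524/1.62e-05 = 1.009e+04.
ε/D_h = 0.00014/0.05524 = 0.00253; Haaland gives 1/√f = -1.8 log₁₀[0.000307+0.000684] = 5.407, so f = 0.0342.
ΔP = f(L/D_h)(ρV²/2) = 0.0342·69.68/0.05524·3.599 = 155.3 Pa.
ΔP = 0.1553 kPa.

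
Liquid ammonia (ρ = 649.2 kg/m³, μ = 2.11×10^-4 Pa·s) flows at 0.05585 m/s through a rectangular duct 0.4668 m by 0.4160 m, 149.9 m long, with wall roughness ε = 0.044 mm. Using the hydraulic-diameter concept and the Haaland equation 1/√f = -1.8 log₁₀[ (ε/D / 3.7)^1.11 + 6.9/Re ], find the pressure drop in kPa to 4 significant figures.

ΔP ≈ 0.006652 kPa

Hydraulic diameter D_h = 4A/P = 4·(0.4668·0.416)/(2·(0.4668+0.416)) = 0.7768/1.766 = 0.4399 m.
Re = ρVD_h/μ = 649.2·0.05585·0.4399/0.000211 = 7.56e+04.
ε/D_h = 4.4e-05/0.4399 = 0.0001; Haaland gives 1/√f = -1.8 log₁₀[8.5e-06+9.13e-05] = 7.202, so f = 0.01928.
ΔP = f(L/D_h)(ρV²/2) = 0.01928·149.9/0.4399·1.012 = 6.652 Pa.
ΔP = 0.006652 kPa.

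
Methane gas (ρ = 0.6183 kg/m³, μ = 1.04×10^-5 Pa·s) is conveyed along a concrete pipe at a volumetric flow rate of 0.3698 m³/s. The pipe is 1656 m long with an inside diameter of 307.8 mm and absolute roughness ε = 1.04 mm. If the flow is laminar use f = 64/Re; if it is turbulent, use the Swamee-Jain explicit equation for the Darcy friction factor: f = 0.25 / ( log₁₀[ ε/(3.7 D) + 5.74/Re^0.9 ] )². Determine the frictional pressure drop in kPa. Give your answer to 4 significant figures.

Cross-sectional area A = πD²/4 = π(0.3078)²/4 = 0.07441 m²; mean velocity V = Q/A = 0.3698/0.07441 = 4.97 m/s.
Reynolds number Re = ρVD/μ = 0.6183 · 4.97 · 0.3078 / 1.04e-05 = 9.094e+04.
Re > 4000 → turbulent. Relative roughness ε/D = 0.00104/0.3078 = 0.00338. Swamee-Jain: f = 0.25/(log₁₀[0.00338/3.7 + 5.74/9.094e+04^0.9])² = 0.25/(log₁₀[0.000913 + 0.000198])² = 0.25/(-2.954)² = 0.02864.
Darcy-Weisbach: ΔP = f(L/D)(ρV²/2) = 0.02864·(1656/0.3078)·(0.6183·4.97²/2) = 0.02864·5380·7.636 = 1177 Pa.
ΔP = 1177 Pa = 1.177 kPa.

ΔP ≈ 1.177 kPa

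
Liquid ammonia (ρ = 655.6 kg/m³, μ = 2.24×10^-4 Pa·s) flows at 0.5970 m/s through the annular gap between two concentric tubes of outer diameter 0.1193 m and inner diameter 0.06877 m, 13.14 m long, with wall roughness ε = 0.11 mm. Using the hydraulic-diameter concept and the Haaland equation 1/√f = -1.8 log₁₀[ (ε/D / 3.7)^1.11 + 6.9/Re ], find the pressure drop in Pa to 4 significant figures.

ΔP ≈ 778.1 Pa

Hydraulic diameter D_h = 4A/P = D_o - D_i = 0.1193 - 0.06877 = 0.05053 m.
Re = ρVD_h/μ = 655.6·0.597·0.05053/0.000224 = 8.829e+04.
ε/D_h = 0.00011/0.05053 = 0.00218; Haaland gives 1/√f = -1.8 log₁₀[0.00026+7.82e-05] = 6.249, so f = 0.02561.
ΔP = f(L/D_h)(ρV²/2) = 0.02561·13.14/0.05053·116.8 = 778.1 Pa.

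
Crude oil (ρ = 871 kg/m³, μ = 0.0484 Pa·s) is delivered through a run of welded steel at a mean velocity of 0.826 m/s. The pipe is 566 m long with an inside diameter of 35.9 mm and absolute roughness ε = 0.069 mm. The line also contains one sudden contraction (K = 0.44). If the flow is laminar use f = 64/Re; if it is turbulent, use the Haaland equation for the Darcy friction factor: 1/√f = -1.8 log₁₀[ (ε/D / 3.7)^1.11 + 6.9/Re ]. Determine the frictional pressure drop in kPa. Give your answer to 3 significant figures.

Reynolds number Re = ρVD/μ = 871 · 0.826 · 0.0359 / 0.0484 = 533.6.
Re < 2300 → laminar flow, so f = 64/Re = 64/533.6 = 0.1199 (the turbulent correlation is not needed).
Total minor-loss coefficient ΣK = 1·0.44 = 0.44.
ΔP = [f·L/D + ΣK]·(ρV²/2) = [0.1199·566/0.0359 + 0.44]·(871·0.826²/2) = [1891 + 0.44]·297.1 = 5.62e+05 Pa.
ΔP = 5.62e+05 Pa = 562 kPa.

ΔP ≈ 562 kPa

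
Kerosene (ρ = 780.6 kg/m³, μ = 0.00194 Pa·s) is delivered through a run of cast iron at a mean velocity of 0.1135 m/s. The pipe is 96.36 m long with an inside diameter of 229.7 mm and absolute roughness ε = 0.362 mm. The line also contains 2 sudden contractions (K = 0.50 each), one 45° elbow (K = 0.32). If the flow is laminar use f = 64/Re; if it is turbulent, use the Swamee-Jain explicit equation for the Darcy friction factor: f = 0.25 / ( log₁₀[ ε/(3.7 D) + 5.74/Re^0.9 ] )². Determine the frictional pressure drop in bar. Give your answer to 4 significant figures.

Reynolds number Re = ρVD/μ = 780.6 · 0.1135 · 0.2297 / 0.00194 = 1.049e+04.
Re > 4000 → turbulent. Relative roughness ε/D = 0.000362/0.2297 = 0.00158. Swamee-Jain: f = 0.25/(log₁₀[0.00158/3.7 + 5.74/1.049e+04^0.9])² = 0.25/(log₁₀[0.000426 + 0.00138])² = 0.25/(-2.743)² = 0.03323.
Total minor-loss coefficient ΣK = 2·0.5 + 1·0.32 = 1.32.
ΔP = [f·L/D + ΣK]·(ρV²/2) = [0.03323·96.36/0.2297 + 1.32]·(780.6·0.1135²/2) = [13.94 + 1.32]·5.028 = 76.72 Pa.
ΔP = 76.72 Pa = 7.672×10^-4 bar.

ΔP ≈ 7.672×10^-4 bar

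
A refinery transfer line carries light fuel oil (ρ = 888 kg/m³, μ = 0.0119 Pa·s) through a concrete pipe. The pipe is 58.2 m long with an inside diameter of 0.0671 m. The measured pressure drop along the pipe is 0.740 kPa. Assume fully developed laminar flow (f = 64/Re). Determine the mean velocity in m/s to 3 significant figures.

For laminar flow, f = 64/Re with Re = ρVD/μ, so Darcy-Weisbach reduces to ΔP = 32μLV/D². Solving for V: V = ΔP·D²/(32μL) = 740·(0.0671)²/(32·0.0119·58.2) = 0.1503 m/s.
Check: Re = ρVD/μ = 888·0.1503·0.0671/0.0119 = 752.7 < 2300, so the laminar assumption holds.

V ≈ 0.150 m/s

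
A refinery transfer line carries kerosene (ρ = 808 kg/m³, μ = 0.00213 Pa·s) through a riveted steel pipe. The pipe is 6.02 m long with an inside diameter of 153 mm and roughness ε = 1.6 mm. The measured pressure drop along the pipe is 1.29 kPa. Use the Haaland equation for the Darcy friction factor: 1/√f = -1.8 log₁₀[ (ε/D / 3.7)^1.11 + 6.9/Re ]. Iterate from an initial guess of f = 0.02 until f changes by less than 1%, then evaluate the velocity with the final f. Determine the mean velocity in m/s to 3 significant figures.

V ≈ 1.44 m/s

Rearranging Darcy-Weisbach: V = √(2·ΔP·D/(f·L·ρ)). With ε/D = 0.0016/0.153 = 0.0105, iterate starting from f = 0.02:
  f = 0.02 → V = √(2·1290·0.153/(0.02·6.02·808)) = 2.014 m/s; Re = ρVD/μ = 1.169e+05; f → 0.03903
  f = 0.03903 → V = 1.442 m/s; Re = 8.369e+04; f → 0.03921
Converged (Δf/f < 1%). With the final f = 0.03921: V = √(2·1290·0.153/(0.03921·6.02·808)) = 1.439 m/s.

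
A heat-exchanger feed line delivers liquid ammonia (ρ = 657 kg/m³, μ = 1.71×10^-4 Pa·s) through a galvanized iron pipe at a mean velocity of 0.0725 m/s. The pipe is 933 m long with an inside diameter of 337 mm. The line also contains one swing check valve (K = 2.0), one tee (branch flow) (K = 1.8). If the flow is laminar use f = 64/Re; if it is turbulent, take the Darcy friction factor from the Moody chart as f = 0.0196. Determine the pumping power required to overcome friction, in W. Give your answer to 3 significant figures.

Reynolds number Re = ρVD/μ = 657 · 0.0725 · 0.337 / 0.000171 = 9.387e+04.
Re > 4000 → turbulent; use the Moody-chart value f = 0.0196.
Total minor-loss coefficient ΣK = 1·2 + 1·1.8 = 3.8.
ΔP = [f·L/D + ΣK]·(ρV²/2) = [0.0196·933/0.337 + 3.8]·(657·0.0725²/2) = [54.26 + 3.8]·1.727 = 100.3 Pa.
Q = V·A = 0.0725·0.0892 = 0.006467 m³/s.
Pumping power P = QΔP = 0.006467·100.3 = 0.6483 W = 0.648 W.

P ≈ 0.648 W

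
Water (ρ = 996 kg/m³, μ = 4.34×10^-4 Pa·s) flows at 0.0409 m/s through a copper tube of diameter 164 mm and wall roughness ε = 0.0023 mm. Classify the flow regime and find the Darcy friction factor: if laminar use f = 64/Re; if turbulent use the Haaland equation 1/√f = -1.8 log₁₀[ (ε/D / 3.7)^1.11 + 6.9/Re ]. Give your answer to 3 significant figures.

f ≈ 0.0275

Re = ρVD/μ = 996·0.0409·0.164/0.000434 = 1.539e+04.
Re > 4000 → turbulent. ε/D = 2.3e-06/0.164 = 1.4e-05; Haaland: 1/√f = -1.8 log₁₀[9.6e-07 + 0.000448] = 6.026, so f = 0.02754.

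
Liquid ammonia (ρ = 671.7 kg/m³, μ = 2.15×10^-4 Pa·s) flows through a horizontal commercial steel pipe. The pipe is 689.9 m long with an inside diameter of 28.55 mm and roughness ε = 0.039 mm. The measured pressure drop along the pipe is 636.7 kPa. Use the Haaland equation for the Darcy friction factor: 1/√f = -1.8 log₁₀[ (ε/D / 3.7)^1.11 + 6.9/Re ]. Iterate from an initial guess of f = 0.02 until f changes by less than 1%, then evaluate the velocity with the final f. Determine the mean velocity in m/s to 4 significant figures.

Rearranging Darcy-Weisbach: V = √(2·ΔP·D/(f·L·ρ)). With ε/D = 3.9e-05/0.02855 = 0.00137, iterate starting from f = 0.02:
  f = 0.02 → V = √(2·6.367e+05·0.02855/(0.02·689.9·671.7)) = 1.981 m/s; Re = ρVD/μ = 1.767e+05; f → 0.02239
  f = 0.02239 → V = 1.872 m/s; Re = 1.67e+05; f → 0.02245
Converged (Δf/f < 1%). With the final f = 0.02245: V = √(2·6.367e+05·0.02855/(0.02245·689.9·671.7)) = 1.869 m/s.

V ≈ 1.869 m/s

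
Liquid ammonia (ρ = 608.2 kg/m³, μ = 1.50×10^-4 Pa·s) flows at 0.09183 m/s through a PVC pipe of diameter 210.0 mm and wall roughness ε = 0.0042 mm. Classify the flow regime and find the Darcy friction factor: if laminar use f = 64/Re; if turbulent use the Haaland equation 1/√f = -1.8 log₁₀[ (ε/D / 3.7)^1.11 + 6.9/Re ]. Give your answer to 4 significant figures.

Re = ρVD/μ = 608.2·0.09183·0.21/0.00015 = 7.819e+04.
Re > 4000 → turbulent. ε/D = 4.2e-06/0.21 = 2e-05; Haaland: 1/√f = -1.8 log₁₀[1.42e-06 + 8.82e-05] = 7.285, so f = 0.01884.

f ≈ 0.01884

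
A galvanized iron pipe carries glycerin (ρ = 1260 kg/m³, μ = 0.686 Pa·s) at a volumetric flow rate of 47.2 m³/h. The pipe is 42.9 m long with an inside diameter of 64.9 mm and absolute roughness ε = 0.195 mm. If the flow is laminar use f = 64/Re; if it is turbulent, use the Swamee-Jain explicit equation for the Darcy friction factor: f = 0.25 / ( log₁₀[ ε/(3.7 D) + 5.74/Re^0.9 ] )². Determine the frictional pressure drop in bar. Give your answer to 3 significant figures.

ΔP ≈ 8.86 bar

Q = 47.2 m³/h = 47.2/3600 = 0.01311 m³/s.
Cross-sectional area A = πD²/4 = π(0.0649)²/4 = 0.003308 m²; mean velocity V = Q/A = 0.01311/0.003308 = 3.963 m/s.
Reynolds number Re = ρVD/μ = 1260 · 3.963 · 0.0649 / 0.686 = 472.4.
Re < 2300 → laminar flow, so f = 64/Re = 64/472.4 = 0.1355 (the turbulent correlation is not needed).
Darcy-Weisbach: ΔP = f(L/D)(ρV²/2) = 0.1355·(42.9/0.0649)·(1260·3.963²/2) = 0.1355·661·9896 = 8.861e+05 Pa.
ΔP = 8.861e+05 Pa = 8.86 bar.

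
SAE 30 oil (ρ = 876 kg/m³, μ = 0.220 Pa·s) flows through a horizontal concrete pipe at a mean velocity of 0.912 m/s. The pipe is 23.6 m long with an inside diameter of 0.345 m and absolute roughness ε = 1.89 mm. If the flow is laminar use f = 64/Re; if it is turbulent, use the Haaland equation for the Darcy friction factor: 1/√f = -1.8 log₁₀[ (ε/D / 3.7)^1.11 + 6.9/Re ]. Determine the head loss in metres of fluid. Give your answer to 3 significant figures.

Reynolds number Re = ρVD/μ = 876 · 0.912 · 0.345 / 0.22 = 1253.
Re < 2300 → laminar flow, so f = 64/Re = 64/1253 = 0.05108 (the turbulent correlation is not needed).
Darcy-Weisbach: ΔP = f(L/D)(ρV²/2) = 0.05108·(23.6/0.345)·(876·0.912²/2) = 0.05108·68.41·364.3 = 1273 Pa.
Head loss h_f = ΔP/(ρg) = 1273/(876·9.81) = 0.148 m.

h_f ≈ 0.148 m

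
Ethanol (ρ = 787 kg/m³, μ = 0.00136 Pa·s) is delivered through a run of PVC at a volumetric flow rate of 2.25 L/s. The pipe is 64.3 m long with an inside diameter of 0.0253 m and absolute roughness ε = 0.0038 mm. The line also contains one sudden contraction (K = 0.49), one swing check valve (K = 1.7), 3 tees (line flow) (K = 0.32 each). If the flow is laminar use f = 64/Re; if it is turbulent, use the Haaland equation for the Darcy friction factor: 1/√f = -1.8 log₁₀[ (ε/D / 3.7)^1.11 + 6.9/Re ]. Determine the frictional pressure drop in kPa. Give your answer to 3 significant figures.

Q = 2.25 L/s = 2.25/1000 = 0.00225 m³/s.
Cross-sectional area A = πD²/4 = π(0.0253)²/4 = 0.0005027 m²; mean velocity V = Q/A = 0.00225/0.0005027 = 4.476 m/s.
Reynolds number Re = ρVD/μ = 787 · 4.476 · 0.0253 / 0.00136 = 6.553e+04.
Re > 4000 → turbulent. Relative roughness ε/D = 3.8e-06/0.0253 = 0.00015. Haaland: 1/√f = -1.8 log₁₀[(0.00015/3.7)^1.11 + 6.9/6.553e+04] = -1.8 log₁₀[1.33e-05 + 0.000105] = 7.066, so f = 0.02003.
Total minor-loss coefficient ΣK = 1·0.49 + 1·1.7 + 3·0.32 = 3.15.
ΔP = [f·L/D + ΣK]·(ρV²/2) = [0.02003·64.3/0.0253 + 3.15]·(787·4.476²/2) = [50.9 + 3.15]·7882 = 4.26e+05 Pa.
ΔP = 4.26e+05 Pa = 426 kPa.

ΔP ≈ 426 kPa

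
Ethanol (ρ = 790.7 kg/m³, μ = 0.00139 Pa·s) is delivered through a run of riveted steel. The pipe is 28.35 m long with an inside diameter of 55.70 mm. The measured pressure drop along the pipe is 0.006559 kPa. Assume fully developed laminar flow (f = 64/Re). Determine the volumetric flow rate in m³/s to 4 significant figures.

For laminar flow, f = 64/Re with Re = ρVD/μ, so Darcy-Weisbach reduces to ΔP = 32μLV/D². Solving for V: V = ΔP·D²/(32μL) = 6.559·(0.0557)²/(32·0.00139·28.35) = 0.01614 m/s.
Check: Re = ρVD/μ = 790.7·0.01614·0.0557/0.00139 = 511.3 < 2300, so the laminar assumption holds.
Q = V·A = 0.01614·(π/4·0.0557²) = 3.932e-05 m³/s = 3.932×10^-5 m³/s.

Q ≈ 3.932×10^-5 m³/s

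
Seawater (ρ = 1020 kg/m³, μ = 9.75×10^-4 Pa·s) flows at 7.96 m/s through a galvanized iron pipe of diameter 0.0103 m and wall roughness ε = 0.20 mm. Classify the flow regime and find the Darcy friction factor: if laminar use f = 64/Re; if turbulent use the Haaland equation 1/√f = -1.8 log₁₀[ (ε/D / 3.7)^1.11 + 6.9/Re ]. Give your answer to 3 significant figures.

Re = ρVD/μ = 1020·7.96·0.0103/0.000975 = 8.577e+04.
Re > 4000 → turbulent. ε/D = 0.0002/0.0103 = 0.0194; Haaland: 1/√f = -1.8 log₁₀[0.00295 + 8.04e-05] = 4.534, so f = 0.04864.

f ≈ 0.0486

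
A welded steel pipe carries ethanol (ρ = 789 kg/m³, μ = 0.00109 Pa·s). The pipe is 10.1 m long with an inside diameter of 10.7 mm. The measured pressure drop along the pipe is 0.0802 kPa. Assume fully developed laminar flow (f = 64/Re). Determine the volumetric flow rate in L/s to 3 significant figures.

For laminar flow, f = 64/Re with Re = ρVD/μ, so Darcy-Weisbach reduces to ΔP = 32μLV/D². Solving for V: V = ΔP·D²/(32μL) = 80.2·(0.0107)²/(32·0.00109·10.1) = 0.02606 m/s.
Check: Re = ρVD/μ = 789·0.02606·0.0107/0.00109 = 201.9 < 2300, so the laminar assumption holds.
Q = V·A = 0.02606·(π/4·0.0107²) = 2.344e-06 m³/s = 0.00234 L/s.

Q ≈ 0.00234 L/s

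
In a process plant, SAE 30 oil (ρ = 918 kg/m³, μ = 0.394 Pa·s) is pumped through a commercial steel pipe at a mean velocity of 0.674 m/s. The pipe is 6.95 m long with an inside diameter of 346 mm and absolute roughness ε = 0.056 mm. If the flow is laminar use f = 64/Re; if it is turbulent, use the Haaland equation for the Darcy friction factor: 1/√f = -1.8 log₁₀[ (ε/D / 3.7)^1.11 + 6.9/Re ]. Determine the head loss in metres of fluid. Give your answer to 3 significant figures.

Reynolds number Re = ρVD/μ = 918 · 0.674 · 0.346 / 0.394 = 543.4.
Re < 2300 → laminar flow, so f = 64/Re = 64/543.4 = 0.1178 (the turbulent correlation is not needed).
Darcy-Weisbach: ΔP = f(L/D)(ρV²/2) = 0.1178·(6.95/0.346)·(918·0.674²/2) = 0.1178·20.09·208.5 = 493.3 Pa.
Head loss h_f = ΔP/(ρg) = 493.3/(918·9.81) = 0.0548 m.

h_f ≈ 0.0548 m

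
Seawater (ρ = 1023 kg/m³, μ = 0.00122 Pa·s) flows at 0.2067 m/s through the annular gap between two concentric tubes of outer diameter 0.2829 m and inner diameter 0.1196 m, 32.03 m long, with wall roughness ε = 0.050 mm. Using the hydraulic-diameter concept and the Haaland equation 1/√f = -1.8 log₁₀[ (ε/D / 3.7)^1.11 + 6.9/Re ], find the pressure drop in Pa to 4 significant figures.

Hydraulic diameter D_h = 4A/P = D_o - D_i = 0.2829 - 0.1196 = 0.1633 m.
Re = ρVD_h/μ = 1023·0.2067·0.1633/0.00122 = 2.83e+04.
ε/D_h = 5e-05/0.1633 = 0.000306; Haaland gives 1/√f = -1.8 log₁₀[2.94e-05+0.000244] = 6.414, so f = 0.02431.
ΔP = f(L/D_h)(ρV²/2) = 0.02431·32.03/0.1633·21.85 = 104.2 Pa.

ΔP ≈ 104.2 Pa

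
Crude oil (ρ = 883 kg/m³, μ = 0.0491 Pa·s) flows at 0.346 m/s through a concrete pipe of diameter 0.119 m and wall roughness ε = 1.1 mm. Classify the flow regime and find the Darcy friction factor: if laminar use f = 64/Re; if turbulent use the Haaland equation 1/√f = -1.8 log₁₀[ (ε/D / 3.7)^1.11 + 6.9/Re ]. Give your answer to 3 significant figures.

Re = ρVD/μ = 883·0.346·0.119/0.0491 = 740.5.
Re < 2300 → laminar, so f = 64/Re = 0.08643 (roughness is irrelevant in laminar flow).

f ≈ 0.0864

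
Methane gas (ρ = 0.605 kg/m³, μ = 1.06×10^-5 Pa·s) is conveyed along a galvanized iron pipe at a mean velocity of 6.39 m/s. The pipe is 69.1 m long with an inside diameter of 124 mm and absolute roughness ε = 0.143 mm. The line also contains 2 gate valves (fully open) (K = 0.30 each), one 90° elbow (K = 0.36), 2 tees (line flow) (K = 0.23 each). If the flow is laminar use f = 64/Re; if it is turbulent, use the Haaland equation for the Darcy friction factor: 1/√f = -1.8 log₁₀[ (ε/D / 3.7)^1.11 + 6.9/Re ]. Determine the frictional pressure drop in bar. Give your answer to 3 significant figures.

ΔP ≈ 0.00186 bar

Reynolds number Re = ρVD/μ = 0.605 · 6.39 · 0.124 / 1.06e-05 = 4.522e+04.
Re > 4000 → turbulent. Relative roughness ε/D = 0.000143/0.124 = 0.00115. Haaland: 1/√f = -1.8 log₁₀[(0.00115/3.7)^1.11 + 6.9/4.522e+04] = -1.8 log₁₀[0.000128 + 0.000153] = 6.393, so f = 0.02447.
Total minor-loss coefficient ΣK = 2·0.3 + 1·0.36 + 2·0.23 = 1.42.
ΔP = [f·L/D + ΣK]·(ρV²/2) = [0.02447·69.1/0.124 + 1.42]·(0.605·6.39²/2) = [13.64 + 1.42]·12.35 = 186 Pa.
ΔP = 186 Pa = 0.00186 bar.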